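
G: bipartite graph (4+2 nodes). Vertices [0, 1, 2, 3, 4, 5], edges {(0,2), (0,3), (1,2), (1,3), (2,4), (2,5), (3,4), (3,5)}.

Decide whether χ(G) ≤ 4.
Yes, G is 4-colorable

A valid 4-coloring: color 1: [2, 3]; color 2: [0, 1, 4, 5].
(χ(G) = 2 ≤ 4.)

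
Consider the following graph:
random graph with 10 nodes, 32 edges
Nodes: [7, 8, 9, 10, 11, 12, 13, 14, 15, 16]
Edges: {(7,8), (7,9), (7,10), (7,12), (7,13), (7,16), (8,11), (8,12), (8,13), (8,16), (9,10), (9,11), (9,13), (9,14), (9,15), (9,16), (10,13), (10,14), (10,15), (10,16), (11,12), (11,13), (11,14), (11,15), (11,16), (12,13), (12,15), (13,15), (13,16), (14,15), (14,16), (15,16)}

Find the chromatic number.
χ(G) = 5

Clique number ω(G) = 5 (lower bound: χ ≥ ω).
The clique on [9, 10, 13, 15, 16] has size 5, forcing χ ≥ 5, and the coloring below uses 5 colors, so χ(G) = 5.
A valid 5-coloring: color 1: [12, 16]; color 2: [13, 14]; color 3: [10, 11]; color 4: [7, 15]; color 5: [8, 9].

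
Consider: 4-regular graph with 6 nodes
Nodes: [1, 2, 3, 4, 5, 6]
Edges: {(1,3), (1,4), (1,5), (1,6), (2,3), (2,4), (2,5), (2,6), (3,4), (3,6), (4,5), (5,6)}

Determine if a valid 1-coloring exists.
No, G is not 1-colorable

The clique on vertices [1, 3, 4] has size 3 > 1, so it alone needs 3 colors.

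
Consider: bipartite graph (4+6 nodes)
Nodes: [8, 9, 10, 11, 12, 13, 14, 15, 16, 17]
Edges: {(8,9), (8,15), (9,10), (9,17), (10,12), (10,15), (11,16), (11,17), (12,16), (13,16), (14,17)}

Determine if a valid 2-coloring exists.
Yes, G is 2-colorable

A valid 2-coloring: color 1: [8, 10, 16, 17]; color 2: [9, 11, 12, 13, 14, 15].
(χ(G) = 2 ≤ 2.)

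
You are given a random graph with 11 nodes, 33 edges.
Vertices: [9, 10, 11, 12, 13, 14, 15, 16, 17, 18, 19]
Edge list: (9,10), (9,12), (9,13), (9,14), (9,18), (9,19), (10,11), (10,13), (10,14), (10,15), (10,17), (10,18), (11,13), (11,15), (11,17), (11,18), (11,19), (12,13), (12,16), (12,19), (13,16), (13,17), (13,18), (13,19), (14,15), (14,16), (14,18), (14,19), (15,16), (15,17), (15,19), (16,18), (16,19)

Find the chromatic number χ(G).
χ(G) = 5

Clique number ω(G) = 4 (lower bound: χ ≥ ω).
Suppose a proper 4-coloring c exists. The clique [9, 10, 13, 18] takes 4 distinct colors; by symmetry let c(9) = 1, c(10) = 2, c(13) = 3, c(18) = 4.
- Vertex 11: neighbors [10, 13, 18] already have colors [2, 3, 4] ⇒ c(11) = 1.
- Vertex 14: neighbors [9, 10, 18] already have colors [1, 2, 4] ⇒ c(14) = 3.
- Vertex 15: neighbors [11, 10, 14] already have colors [1, 2, 3] ⇒ c(15) = 4.
- Vertex 17: neighbors [11, 10, 13, 15] already have colors [1, 2, 3, 4] — all 4 colors blocked. Contradiction.
The forced assignments end in a contradiction, so G has no proper 4-coloring (χ ≥ 5).
The coloring below uses 5 colors, so χ(G) = 5.
A valid 5-coloring: color 1: [13, 15]; color 2: [10, 19]; color 3: [9, 11, 16]; color 4: [12, 17, 18]; color 5: [14].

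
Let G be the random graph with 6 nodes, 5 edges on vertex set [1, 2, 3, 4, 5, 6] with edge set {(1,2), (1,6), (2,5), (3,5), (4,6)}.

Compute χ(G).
Clique number ω(G) = 2 (lower bound: χ ≥ ω).
The graph is bipartite (no odd cycle), so 2 colors suffice: χ(G) = 2.
A valid 2-coloring: color 1: [1, 4, 5]; color 2: [2, 3, 6].

χ(G) = 2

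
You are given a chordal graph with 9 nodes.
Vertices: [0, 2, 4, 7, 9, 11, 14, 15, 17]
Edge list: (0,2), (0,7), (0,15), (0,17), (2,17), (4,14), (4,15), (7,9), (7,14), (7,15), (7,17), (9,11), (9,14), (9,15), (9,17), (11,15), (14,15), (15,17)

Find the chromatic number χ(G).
χ(G) = 4

Clique number ω(G) = 4 (lower bound: χ ≥ ω).
The clique on [0, 7, 15, 17] has size 4, forcing χ ≥ 4, and the coloring below uses 4 colors, so χ(G) = 4.
A valid 4-coloring: color 1: [2, 15]; color 2: [0, 4, 9]; color 3: [7, 11]; color 4: [14, 17].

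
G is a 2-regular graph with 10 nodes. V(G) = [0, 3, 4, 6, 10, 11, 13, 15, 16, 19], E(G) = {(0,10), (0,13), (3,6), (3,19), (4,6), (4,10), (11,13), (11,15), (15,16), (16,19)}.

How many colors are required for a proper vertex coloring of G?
χ(G) = 2

Clique number ω(G) = 2 (lower bound: χ ≥ ω).
The graph is bipartite (no odd cycle), so 2 colors suffice: χ(G) = 2.
A valid 2-coloring: color 1: [0, 3, 4, 11, 16]; color 2: [6, 10, 13, 15, 19].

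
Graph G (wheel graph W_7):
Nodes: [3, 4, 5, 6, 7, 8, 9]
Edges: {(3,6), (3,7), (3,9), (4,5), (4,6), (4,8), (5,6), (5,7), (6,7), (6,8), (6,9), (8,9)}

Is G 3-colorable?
A valid 3-coloring: color 1: [6]; color 2: [3, 5, 8]; color 3: [4, 7, 9].
(χ(G) = 3 ≤ 3.)

Yes, G is 3-colorable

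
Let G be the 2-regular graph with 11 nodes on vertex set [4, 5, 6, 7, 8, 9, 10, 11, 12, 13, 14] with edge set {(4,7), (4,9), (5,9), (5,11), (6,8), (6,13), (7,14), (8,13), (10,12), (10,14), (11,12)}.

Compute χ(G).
χ(G) = 3

Clique number ω(G) = 3 (lower bound: χ ≥ ω).
The clique on [6, 8, 13] has size 3, forcing χ ≥ 3, and the coloring below uses 3 colors, so χ(G) = 3.
A valid 3-coloring: color 1: [4, 5, 6, 12, 14]; color 2: [7, 9, 10, 11, 13]; color 3: [8].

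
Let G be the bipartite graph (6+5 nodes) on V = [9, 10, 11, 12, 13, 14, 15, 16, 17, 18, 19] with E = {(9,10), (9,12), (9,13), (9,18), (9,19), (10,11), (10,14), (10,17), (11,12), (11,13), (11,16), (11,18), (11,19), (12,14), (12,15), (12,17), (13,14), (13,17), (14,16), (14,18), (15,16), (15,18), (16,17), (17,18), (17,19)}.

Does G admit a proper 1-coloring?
Edge (9,10) forces its endpoints to differ, so 1 color is not enough.

No, G is not 1-colorable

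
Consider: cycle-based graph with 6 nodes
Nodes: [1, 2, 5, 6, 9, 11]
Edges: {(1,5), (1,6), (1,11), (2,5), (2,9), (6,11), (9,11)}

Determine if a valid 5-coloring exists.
A valid 5-coloring: color 1: [2, 11]; color 2: [1, 9]; color 3: [5, 6].
(χ(G) = 3 ≤ 5.)

Yes, G is 5-colorable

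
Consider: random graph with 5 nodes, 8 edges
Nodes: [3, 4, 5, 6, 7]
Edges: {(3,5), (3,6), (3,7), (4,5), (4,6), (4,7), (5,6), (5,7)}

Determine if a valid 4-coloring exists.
Yes, G is 4-colorable

A valid 4-coloring: color 1: [5]; color 2: [3, 4]; color 3: [6, 7].
(χ(G) = 3 ≤ 4.)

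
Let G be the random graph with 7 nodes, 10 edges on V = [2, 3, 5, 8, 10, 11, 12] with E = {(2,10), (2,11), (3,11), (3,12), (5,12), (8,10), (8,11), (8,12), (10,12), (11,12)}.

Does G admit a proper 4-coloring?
A valid 4-coloring: color 1: [2, 12]; color 2: [5, 10, 11]; color 3: [3, 8].
(χ(G) = 3 ≤ 4.)

Yes, G is 4-colorable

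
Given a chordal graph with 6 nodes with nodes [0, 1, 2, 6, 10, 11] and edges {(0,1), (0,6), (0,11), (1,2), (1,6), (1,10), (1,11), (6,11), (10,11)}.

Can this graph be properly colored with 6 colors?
Yes, G is 6-colorable

A valid 6-coloring: color 1: [1]; color 2: [2, 11]; color 3: [0, 10]; color 4: [6].
(χ(G) = 4 ≤ 6.)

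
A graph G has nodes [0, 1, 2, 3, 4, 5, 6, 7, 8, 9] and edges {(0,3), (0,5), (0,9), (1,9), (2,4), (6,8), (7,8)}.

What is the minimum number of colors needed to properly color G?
χ(G) = 2

Clique number ω(G) = 2 (lower bound: χ ≥ ω).
The graph is bipartite (no odd cycle), so 2 colors suffice: χ(G) = 2.
A valid 2-coloring: color 1: [0, 1, 2, 8]; color 2: [3, 4, 5, 6, 7, 9].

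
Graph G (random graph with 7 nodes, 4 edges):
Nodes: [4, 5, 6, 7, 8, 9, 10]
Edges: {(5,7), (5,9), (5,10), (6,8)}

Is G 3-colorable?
Yes, G is 3-colorable

A valid 3-coloring: color 1: [4, 5, 8]; color 2: [6, 7, 9, 10].
(χ(G) = 2 ≤ 3.)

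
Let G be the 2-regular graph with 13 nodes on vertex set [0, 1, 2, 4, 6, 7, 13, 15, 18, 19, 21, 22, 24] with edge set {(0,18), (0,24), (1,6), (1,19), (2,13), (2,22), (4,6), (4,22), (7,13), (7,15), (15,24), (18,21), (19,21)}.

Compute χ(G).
Clique number ω(G) = 2 (lower bound: χ ≥ ω).
Odd cycle [2, 22, 4, 6, 1, 19, 21, 18, 0, 24, 15, 7, 13] needs 3 colors (χ ≥ 3).
The coloring below uses 3 colors, so χ(G) = 3.
A valid 3-coloring: color 1: [1, 2, 4, 7, 18, 24]; color 2: [0, 6, 13, 15, 21, 22]; color 3: [19].

χ(G) = 3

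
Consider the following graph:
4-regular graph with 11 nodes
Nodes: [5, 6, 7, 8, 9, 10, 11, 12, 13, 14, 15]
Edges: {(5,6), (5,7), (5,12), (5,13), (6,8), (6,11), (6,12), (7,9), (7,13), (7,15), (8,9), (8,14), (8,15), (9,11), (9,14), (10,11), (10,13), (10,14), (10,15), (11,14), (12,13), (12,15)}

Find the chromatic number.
Clique number ω(G) = 3 (lower bound: χ ≥ ω).
The clique on [5, 12, 13] has size 3, forcing χ ≥ 3, and the coloring below uses 3 colors, so χ(G) = 3.
A valid 3-coloring: color 1: [6, 13, 14, 15]; color 2: [5, 9, 10]; color 3: [7, 8, 11, 12].

χ(G) = 3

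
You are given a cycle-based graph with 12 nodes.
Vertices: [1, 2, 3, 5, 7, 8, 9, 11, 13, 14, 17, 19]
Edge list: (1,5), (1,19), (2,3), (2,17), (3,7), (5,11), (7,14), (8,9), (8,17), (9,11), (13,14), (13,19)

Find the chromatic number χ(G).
χ(G) = 2

Clique number ω(G) = 2 (lower bound: χ ≥ ω).
The graph is bipartite (no odd cycle), so 2 colors suffice: χ(G) = 2.
A valid 2-coloring: color 1: [3, 5, 9, 14, 17, 19]; color 2: [1, 2, 7, 8, 11, 13].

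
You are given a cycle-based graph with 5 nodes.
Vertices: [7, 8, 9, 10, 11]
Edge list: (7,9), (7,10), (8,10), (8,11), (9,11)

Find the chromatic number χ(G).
Clique number ω(G) = 2 (lower bound: χ ≥ ω).
Odd cycle [9, 7, 10, 8, 11] needs 3 colors (χ ≥ 3).
The coloring below uses 3 colors, so χ(G) = 3.
A valid 3-coloring: color 1: [8, 9]; color 2: [7, 11]; color 3: [10].

χ(G) = 3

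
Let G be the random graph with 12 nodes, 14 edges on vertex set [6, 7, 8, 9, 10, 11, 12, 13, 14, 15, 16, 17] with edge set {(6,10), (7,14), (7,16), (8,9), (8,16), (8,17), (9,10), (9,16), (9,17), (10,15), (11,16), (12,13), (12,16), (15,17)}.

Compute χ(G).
χ(G) = 3

Clique number ω(G) = 3 (lower bound: χ ≥ ω).
The clique on [8, 9, 16] has size 3, forcing χ ≥ 3, and the coloring below uses 3 colors, so χ(G) = 3.
A valid 3-coloring: color 1: [10, 13, 14, 16, 17]; color 2: [6, 7, 9, 11, 12, 15]; color 3: [8].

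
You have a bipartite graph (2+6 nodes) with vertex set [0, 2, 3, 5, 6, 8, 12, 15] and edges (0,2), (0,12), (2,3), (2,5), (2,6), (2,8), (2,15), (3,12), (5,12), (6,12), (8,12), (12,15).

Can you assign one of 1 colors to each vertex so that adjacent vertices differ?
Edge (0,2) forces its endpoints to differ, so 1 color is not enough.

No, G is not 1-colorable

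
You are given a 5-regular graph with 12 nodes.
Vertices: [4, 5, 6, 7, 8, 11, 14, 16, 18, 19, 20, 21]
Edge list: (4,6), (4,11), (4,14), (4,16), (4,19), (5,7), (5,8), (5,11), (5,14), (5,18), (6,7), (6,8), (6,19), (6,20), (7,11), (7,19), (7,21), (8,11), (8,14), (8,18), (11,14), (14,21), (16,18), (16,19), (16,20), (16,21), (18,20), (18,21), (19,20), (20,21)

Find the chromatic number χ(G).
χ(G) = 4

Clique number ω(G) = 4 (lower bound: χ ≥ ω).
The clique on [5, 8, 11, 14] has size 4, forcing χ ≥ 4, and the coloring below uses 4 colors, so χ(G) = 4.
A valid 4-coloring: color 1: [6, 14, 18]; color 2: [4, 5, 20]; color 3: [11, 19, 21]; color 4: [7, 8, 16].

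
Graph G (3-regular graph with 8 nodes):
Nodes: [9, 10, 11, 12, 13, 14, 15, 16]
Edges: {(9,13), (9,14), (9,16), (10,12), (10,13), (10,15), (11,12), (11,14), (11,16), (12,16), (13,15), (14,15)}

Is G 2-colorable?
The clique on vertices [10, 13, 15] has size 3 > 2, so it alone needs 3 colors.

No, G is not 2-colorable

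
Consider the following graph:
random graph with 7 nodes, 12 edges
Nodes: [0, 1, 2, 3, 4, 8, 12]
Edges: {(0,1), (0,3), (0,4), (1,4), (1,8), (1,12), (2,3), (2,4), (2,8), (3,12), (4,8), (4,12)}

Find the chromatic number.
χ(G) = 3

Clique number ω(G) = 3 (lower bound: χ ≥ ω).
The clique on [1, 4, 8] has size 3, forcing χ ≥ 3, and the coloring below uses 3 colors, so χ(G) = 3.
A valid 3-coloring: color 1: [3, 4]; color 2: [1, 2]; color 3: [0, 8, 12].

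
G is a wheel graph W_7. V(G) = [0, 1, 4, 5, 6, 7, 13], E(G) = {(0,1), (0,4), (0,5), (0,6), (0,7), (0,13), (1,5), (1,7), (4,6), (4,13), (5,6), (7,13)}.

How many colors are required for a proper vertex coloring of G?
χ(G) = 3

Clique number ω(G) = 3 (lower bound: χ ≥ ω).
The clique on [0, 1, 5] has size 3, forcing χ ≥ 3, and the coloring below uses 3 colors, so χ(G) = 3.
A valid 3-coloring: color 1: [0]; color 2: [1, 6, 13]; color 3: [4, 5, 7].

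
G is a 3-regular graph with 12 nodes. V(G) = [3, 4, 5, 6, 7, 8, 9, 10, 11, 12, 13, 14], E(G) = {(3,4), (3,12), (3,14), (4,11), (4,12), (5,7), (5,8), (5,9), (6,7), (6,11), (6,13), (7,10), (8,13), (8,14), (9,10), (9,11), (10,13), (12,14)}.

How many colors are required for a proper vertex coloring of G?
χ(G) = 3

Clique number ω(G) = 3 (lower bound: χ ≥ ω).
The clique on [3, 4, 12] has size 3, forcing χ ≥ 3, and the coloring below uses 3 colors, so χ(G) = 3.
A valid 3-coloring: color 1: [3, 7, 8, 11]; color 2: [4, 5, 6, 10, 14]; color 3: [9, 12, 13].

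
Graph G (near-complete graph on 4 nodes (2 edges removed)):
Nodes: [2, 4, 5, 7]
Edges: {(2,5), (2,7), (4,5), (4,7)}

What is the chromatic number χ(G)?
Clique number ω(G) = 2 (lower bound: χ ≥ ω).
The graph is bipartite (no odd cycle), so 2 colors suffice: χ(G) = 2.
A valid 2-coloring: color 1: [5, 7]; color 2: [2, 4].

χ(G) = 2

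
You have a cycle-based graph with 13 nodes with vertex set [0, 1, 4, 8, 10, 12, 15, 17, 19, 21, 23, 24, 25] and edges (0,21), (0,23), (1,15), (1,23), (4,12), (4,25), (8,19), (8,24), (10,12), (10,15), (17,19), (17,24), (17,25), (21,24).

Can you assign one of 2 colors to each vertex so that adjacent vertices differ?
No, G is not 2-colorable

Odd cycle [10, 15, 1, 23, 0, 21, 24, 17, 25, 4, 12] needs 3 colors (χ ≥ 3).
Hence χ(G) ≥ 3 > 2, so no proper 2-coloring exists.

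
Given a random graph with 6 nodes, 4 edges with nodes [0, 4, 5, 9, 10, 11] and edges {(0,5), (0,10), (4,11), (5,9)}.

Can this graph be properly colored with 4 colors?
Yes, G is 4-colorable

A valid 4-coloring: color 1: [0, 4, 9]; color 2: [5, 10, 11].
(χ(G) = 2 ≤ 4.)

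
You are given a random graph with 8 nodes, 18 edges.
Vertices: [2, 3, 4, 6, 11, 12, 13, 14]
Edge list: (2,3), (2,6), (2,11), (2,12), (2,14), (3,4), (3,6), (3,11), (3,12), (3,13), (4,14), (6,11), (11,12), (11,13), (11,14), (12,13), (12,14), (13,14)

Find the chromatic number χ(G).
χ(G) = 4

Clique number ω(G) = 4 (lower bound: χ ≥ ω).
The clique on [2, 3, 11, 12] has size 4, forcing χ ≥ 4, and the coloring below uses 4 colors, so χ(G) = 4.
A valid 4-coloring: color 1: [3, 14]; color 2: [4, 11]; color 3: [2, 13]; color 4: [6, 12].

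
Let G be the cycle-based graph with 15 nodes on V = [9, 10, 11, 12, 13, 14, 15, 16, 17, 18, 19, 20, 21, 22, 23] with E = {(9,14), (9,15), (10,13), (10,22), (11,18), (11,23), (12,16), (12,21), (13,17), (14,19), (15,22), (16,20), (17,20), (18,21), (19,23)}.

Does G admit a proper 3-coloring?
A valid 3-coloring: color 1: [10, 12, 14, 15, 18, 20, 23]; color 2: [9, 11, 16, 17, 19, 21, 22]; color 3: [13].
(χ(G) = 3 ≤ 3.)

Yes, G is 3-colorable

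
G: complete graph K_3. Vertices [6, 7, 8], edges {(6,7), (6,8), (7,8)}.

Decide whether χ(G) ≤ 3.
Yes, G is 3-colorable

A valid 3-coloring: color 1: [6]; color 2: [7]; color 3: [8].
(χ(G) = 3 ≤ 3.)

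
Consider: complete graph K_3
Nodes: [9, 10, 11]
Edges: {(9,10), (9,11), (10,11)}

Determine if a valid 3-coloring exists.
A valid 3-coloring: color 1: [11]; color 2: [9]; color 3: [10].
(χ(G) = 3 ≤ 3.)

Yes, G is 3-colorable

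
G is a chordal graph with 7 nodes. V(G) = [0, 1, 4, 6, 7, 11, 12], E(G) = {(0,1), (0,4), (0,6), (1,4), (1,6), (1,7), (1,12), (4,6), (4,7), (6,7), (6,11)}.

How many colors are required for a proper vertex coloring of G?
Clique number ω(G) = 4 (lower bound: χ ≥ ω).
The clique on [0, 1, 4, 6] has size 4, forcing χ ≥ 4, and the coloring below uses 4 colors, so χ(G) = 4.
A valid 4-coloring: color 1: [6, 12]; color 2: [1, 11]; color 3: [4]; color 4: [0, 7].

χ(G) = 4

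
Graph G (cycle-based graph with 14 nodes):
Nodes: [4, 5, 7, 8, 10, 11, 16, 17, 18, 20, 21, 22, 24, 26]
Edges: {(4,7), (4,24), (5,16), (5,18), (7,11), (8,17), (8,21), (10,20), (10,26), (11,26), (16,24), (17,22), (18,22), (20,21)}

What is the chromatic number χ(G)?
Clique number ω(G) = 2 (lower bound: χ ≥ ω).
The graph is bipartite (no odd cycle), so 2 colors suffice: χ(G) = 2.
A valid 2-coloring: color 1: [4, 10, 11, 16, 17, 18, 21]; color 2: [5, 7, 8, 20, 22, 24, 26].

χ(G) = 2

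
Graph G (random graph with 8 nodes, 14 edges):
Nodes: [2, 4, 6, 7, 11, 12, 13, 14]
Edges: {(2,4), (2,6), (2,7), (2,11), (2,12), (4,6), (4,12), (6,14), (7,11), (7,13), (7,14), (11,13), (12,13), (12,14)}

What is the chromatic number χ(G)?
Clique number ω(G) = 3 (lower bound: χ ≥ ω).
The clique on [2, 7, 11] has size 3, forcing χ ≥ 3, and the coloring below uses 3 colors, so χ(G) = 3.
A valid 3-coloring: color 1: [2, 13, 14]; color 2: [6, 7, 12]; color 3: [4, 11].

χ(G) = 3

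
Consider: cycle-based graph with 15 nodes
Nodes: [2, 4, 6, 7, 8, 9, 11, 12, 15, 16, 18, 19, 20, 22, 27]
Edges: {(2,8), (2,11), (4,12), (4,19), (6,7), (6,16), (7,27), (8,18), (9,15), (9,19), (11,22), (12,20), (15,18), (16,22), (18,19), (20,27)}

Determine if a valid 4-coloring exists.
Yes, G is 4-colorable

A valid 4-coloring: color 1: [2, 4, 6, 9, 18, 22, 27]; color 2: [7, 8, 11, 12, 15, 16, 19]; color 3: [20].
(χ(G) = 3 ≤ 4.)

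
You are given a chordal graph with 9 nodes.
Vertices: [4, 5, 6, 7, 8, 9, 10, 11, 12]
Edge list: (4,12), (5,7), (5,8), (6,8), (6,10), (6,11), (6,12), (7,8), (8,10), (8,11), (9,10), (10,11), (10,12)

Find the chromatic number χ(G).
Clique number ω(G) = 4 (lower bound: χ ≥ ω).
The clique on [6, 8, 10, 11] has size 4, forcing χ ≥ 4, and the coloring below uses 4 colors, so χ(G) = 4.
A valid 4-coloring: color 1: [4, 7, 10]; color 2: [8, 9, 12]; color 3: [5, 6]; color 4: [11].

χ(G) = 4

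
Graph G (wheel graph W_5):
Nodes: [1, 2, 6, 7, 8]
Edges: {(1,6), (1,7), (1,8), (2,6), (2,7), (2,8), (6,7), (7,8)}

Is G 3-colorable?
A valid 3-coloring: color 1: [7]; color 2: [6, 8]; color 3: [1, 2].
(χ(G) = 3 ≤ 3.)

Yes, G is 3-colorable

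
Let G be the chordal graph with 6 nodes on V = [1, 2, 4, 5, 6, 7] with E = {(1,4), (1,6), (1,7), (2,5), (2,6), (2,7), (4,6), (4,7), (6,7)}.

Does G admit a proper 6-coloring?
A valid 6-coloring: color 1: [5, 6]; color 2: [7]; color 3: [1, 2]; color 4: [4].
(χ(G) = 4 ≤ 6.)

Yes, G is 6-colorable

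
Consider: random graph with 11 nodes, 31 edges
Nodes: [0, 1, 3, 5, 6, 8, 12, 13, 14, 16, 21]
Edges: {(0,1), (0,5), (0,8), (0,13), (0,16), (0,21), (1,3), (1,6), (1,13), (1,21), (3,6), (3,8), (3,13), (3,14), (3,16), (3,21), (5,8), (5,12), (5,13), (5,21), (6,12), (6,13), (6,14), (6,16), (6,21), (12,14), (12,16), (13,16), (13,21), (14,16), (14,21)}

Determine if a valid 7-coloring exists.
Yes, G is 7-colorable

A valid 7-coloring: color 1: [0, 3, 12]; color 2: [8, 16, 21]; color 3: [13, 14]; color 4: [5, 6]; color 5: [1].
(χ(G) = 5 ≤ 7.)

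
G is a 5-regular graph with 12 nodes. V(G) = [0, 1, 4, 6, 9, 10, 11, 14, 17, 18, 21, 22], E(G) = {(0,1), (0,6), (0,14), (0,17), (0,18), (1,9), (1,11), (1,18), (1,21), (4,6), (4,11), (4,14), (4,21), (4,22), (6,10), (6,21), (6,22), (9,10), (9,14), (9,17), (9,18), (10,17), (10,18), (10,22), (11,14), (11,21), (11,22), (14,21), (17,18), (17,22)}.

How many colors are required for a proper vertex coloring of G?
Clique number ω(G) = 4 (lower bound: χ ≥ ω).
The clique on [4, 11, 14, 21] has size 4, forcing χ ≥ 4, and the coloring below uses 4 colors, so χ(G) = 4.
A valid 4-coloring: color 1: [1, 4, 10]; color 2: [0, 9, 21, 22]; color 3: [6, 14, 18]; color 4: [11, 17].

χ(G) = 4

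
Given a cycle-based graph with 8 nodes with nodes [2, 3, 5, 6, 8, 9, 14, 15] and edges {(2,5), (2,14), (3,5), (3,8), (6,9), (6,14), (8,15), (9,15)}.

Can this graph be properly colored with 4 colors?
Yes, G is 4-colorable

A valid 4-coloring: color 1: [2, 3, 6, 15]; color 2: [5, 8, 9, 14].
(χ(G) = 2 ≤ 4.)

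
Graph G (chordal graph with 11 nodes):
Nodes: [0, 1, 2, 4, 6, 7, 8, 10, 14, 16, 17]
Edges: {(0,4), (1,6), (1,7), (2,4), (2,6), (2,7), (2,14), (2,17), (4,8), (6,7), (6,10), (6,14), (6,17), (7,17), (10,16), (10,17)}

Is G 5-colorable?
A valid 5-coloring: color 1: [4, 6, 16]; color 2: [0, 1, 2, 8, 10]; color 3: [7, 14]; color 4: [17].
(χ(G) = 4 ≤ 5.)

Yes, G is 5-colorable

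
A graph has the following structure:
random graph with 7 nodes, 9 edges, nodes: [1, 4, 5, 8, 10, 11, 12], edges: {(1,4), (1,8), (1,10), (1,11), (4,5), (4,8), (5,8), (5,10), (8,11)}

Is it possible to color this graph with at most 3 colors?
A valid 3-coloring: color 1: [8, 10, 12]; color 2: [1, 5]; color 3: [4, 11].
(χ(G) = 3 ≤ 3.)

Yes, G is 3-colorable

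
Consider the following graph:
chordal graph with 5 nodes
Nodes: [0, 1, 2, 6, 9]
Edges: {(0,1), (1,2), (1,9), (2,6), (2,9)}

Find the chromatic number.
χ(G) = 3

Clique number ω(G) = 3 (lower bound: χ ≥ ω).
The clique on [1, 2, 9] has size 3, forcing χ ≥ 3, and the coloring below uses 3 colors, so χ(G) = 3.
A valid 3-coloring: color 1: [0, 2]; color 2: [1, 6]; color 3: [9].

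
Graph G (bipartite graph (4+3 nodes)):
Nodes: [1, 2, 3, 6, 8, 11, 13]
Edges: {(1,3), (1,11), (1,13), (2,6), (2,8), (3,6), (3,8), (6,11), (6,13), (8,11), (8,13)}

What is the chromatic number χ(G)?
χ(G) = 2

Clique number ω(G) = 2 (lower bound: χ ≥ ω).
The graph is bipartite (no odd cycle), so 2 colors suffice: χ(G) = 2.
A valid 2-coloring: color 1: [1, 6, 8]; color 2: [2, 3, 11, 13].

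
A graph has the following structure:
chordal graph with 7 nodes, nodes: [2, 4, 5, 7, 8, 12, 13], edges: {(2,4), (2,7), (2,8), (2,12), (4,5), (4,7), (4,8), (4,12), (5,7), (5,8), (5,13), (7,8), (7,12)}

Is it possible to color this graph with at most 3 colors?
No, G is not 3-colorable

The clique on vertices [2, 4, 7, 8] has size 4 > 3, so it alone needs 4 colors.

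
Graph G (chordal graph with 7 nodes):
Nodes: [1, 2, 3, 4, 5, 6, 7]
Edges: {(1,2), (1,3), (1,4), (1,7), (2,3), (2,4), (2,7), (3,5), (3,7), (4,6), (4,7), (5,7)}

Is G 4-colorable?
Yes, G is 4-colorable

A valid 4-coloring: color 1: [6, 7]; color 2: [3, 4]; color 3: [2, 5]; color 4: [1].
(χ(G) = 4 ≤ 4.)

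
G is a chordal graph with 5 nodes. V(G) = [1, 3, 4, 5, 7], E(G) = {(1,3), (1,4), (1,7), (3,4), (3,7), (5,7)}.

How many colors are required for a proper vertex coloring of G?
Clique number ω(G) = 3 (lower bound: χ ≥ ω).
The clique on [1, 3, 4] has size 3, forcing χ ≥ 3, and the coloring below uses 3 colors, so χ(G) = 3.
A valid 3-coloring: color 1: [4, 7]; color 2: [1, 5]; color 3: [3].

χ(G) = 3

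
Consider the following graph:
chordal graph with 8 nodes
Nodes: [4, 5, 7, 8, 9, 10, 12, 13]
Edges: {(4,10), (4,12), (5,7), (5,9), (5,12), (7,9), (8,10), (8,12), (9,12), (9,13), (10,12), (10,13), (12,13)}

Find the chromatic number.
χ(G) = 3

Clique number ω(G) = 3 (lower bound: χ ≥ ω).
The clique on [9, 12, 13] has size 3, forcing χ ≥ 3, and the coloring below uses 3 colors, so χ(G) = 3.
A valid 3-coloring: color 1: [7, 12]; color 2: [9, 10]; color 3: [4, 5, 8, 13].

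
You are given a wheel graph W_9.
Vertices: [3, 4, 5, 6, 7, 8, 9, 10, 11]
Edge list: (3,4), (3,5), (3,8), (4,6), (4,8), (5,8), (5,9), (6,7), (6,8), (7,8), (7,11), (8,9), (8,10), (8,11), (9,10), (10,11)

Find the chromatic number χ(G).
χ(G) = 3

Clique number ω(G) = 3 (lower bound: χ ≥ ω).
The clique on [3, 4, 8] has size 3, forcing χ ≥ 3, and the coloring below uses 3 colors, so χ(G) = 3.
A valid 3-coloring: color 1: [8]; color 2: [4, 5, 7, 10]; color 3: [3, 6, 9, 11].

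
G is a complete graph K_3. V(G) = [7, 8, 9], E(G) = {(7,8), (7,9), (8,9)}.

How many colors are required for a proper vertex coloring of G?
Clique number ω(G) = 3 (lower bound: χ ≥ ω).
The clique on [7, 8, 9] has size 3, forcing χ ≥ 3, and the coloring below uses 3 colors, so χ(G) = 3.
A valid 3-coloring: color 1: [9]; color 2: [8]; color 3: [7].

χ(G) = 3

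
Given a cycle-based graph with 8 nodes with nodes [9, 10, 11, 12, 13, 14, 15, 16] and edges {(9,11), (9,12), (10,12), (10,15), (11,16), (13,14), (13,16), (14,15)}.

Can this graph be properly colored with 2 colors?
A valid 2-coloring: color 1: [11, 12, 13, 15]; color 2: [9, 10, 14, 16].
(χ(G) = 2 ≤ 2.)

Yes, G is 2-colorable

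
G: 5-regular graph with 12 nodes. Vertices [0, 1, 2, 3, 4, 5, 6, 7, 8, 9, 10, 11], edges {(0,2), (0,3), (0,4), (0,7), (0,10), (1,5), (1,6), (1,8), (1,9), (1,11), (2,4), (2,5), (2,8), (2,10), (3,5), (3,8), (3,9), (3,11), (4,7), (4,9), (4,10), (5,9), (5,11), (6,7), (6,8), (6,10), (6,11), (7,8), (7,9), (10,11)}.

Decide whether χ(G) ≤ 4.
A valid 4-coloring: color 1: [1, 3, 7, 10]; color 2: [0, 8, 9, 11]; color 3: [4, 5, 6]; color 4: [2].
(χ(G) = 4 ≤ 4.)

Yes, G is 4-colorable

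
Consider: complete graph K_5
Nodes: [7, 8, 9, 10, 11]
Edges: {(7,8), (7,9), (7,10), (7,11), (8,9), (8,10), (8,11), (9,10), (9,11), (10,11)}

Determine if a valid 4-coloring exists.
No, G is not 4-colorable

The clique on vertices [7, 8, 9, 10, 11] has size 5 > 4, so it alone needs 5 colors.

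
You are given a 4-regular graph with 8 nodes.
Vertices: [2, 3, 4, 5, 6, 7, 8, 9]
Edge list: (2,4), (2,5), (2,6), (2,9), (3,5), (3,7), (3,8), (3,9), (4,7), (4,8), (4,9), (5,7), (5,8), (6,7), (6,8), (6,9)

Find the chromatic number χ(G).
χ(G) = 3

Clique number ω(G) = 3 (lower bound: χ ≥ ω).
The clique on [3, 5, 8] has size 3, forcing χ ≥ 3, and the coloring below uses 3 colors, so χ(G) = 3.
A valid 3-coloring: color 1: [7, 8, 9]; color 2: [4, 5, 6]; color 3: [2, 3].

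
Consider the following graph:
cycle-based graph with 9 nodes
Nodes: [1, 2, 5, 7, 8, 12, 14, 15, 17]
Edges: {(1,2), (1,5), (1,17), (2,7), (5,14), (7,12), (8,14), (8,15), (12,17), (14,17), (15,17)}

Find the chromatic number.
Clique number ω(G) = 2 (lower bound: χ ≥ ω).
Odd cycle [7, 12, 17, 1, 2] needs 3 colors (χ ≥ 3).
The coloring below uses 3 colors, so χ(G) = 3.
A valid 3-coloring: color 1: [2, 5, 8, 17]; color 2: [1, 7, 14, 15]; color 3: [12].

χ(G) = 3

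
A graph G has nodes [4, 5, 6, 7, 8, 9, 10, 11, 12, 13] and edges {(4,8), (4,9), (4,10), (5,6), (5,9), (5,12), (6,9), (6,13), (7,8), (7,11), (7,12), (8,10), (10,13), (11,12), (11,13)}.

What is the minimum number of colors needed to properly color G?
Clique number ω(G) = 3 (lower bound: χ ≥ ω).
The clique on [4, 8, 10] has size 3, forcing χ ≥ 3, and the coloring below uses 3 colors, so χ(G) = 3.
A valid 3-coloring: color 1: [8, 9, 12, 13]; color 2: [4, 6, 11]; color 3: [5, 7, 10].

χ(G) = 3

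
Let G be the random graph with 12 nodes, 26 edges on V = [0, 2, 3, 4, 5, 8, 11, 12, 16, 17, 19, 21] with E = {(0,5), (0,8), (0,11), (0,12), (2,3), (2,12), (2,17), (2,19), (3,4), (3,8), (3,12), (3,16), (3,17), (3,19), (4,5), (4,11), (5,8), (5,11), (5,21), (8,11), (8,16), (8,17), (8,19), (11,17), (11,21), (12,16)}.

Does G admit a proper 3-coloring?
The clique on vertices [0, 5, 8, 11] has size 4 > 3, so it alone needs 4 colors.

No, G is not 3-colorable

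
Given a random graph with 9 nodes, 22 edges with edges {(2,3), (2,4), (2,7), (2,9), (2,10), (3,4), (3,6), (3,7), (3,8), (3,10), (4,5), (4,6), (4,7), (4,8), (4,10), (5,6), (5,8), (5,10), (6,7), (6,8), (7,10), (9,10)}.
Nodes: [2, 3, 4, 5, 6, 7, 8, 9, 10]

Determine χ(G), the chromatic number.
χ(G) = 5

Clique number ω(G) = 5 (lower bound: χ ≥ ω).
The clique on [2, 3, 4, 7, 10] has size 5, forcing χ ≥ 5, and the coloring below uses 5 colors, so χ(G) = 5.
A valid 5-coloring: color 1: [4, 9]; color 2: [3, 5]; color 3: [6, 10]; color 4: [2, 8]; color 5: [7].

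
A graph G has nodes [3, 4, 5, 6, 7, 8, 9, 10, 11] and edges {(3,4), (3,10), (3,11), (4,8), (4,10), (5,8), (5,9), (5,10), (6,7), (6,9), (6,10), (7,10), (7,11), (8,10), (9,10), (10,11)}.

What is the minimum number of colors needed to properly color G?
Clique number ω(G) = 3 (lower bound: χ ≥ ω).
The clique on [3, 10, 11] has size 3, forcing χ ≥ 3, and the coloring below uses 3 colors, so χ(G) = 3.
A valid 3-coloring: color 1: [10]; color 2: [4, 5, 6, 11]; color 3: [3, 7, 8, 9].

χ(G) = 3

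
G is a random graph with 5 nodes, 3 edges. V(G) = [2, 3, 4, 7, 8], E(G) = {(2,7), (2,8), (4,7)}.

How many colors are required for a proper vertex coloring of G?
χ(G) = 2

Clique number ω(G) = 2 (lower bound: χ ≥ ω).
The graph is bipartite (no odd cycle), so 2 colors suffice: χ(G) = 2.
A valid 2-coloring: color 1: [3, 7, 8]; color 2: [2, 4].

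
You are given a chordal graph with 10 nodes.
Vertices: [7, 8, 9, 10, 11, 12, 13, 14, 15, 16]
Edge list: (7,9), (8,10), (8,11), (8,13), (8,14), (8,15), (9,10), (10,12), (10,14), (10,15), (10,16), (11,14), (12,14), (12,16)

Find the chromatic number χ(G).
χ(G) = 3

Clique number ω(G) = 3 (lower bound: χ ≥ ω).
The clique on [8, 10, 14] has size 3, forcing χ ≥ 3, and the coloring below uses 3 colors, so χ(G) = 3.
A valid 3-coloring: color 1: [7, 10, 11, 13]; color 2: [8, 9, 12]; color 3: [14, 15, 16].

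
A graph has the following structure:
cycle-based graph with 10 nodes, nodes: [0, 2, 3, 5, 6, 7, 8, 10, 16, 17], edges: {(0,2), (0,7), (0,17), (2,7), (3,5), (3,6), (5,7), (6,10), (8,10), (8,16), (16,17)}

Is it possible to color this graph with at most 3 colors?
Yes, G is 3-colorable

A valid 3-coloring: color 1: [0, 3, 10, 16]; color 2: [6, 7, 8, 17]; color 3: [2, 5].
(χ(G) = 3 ≤ 3.)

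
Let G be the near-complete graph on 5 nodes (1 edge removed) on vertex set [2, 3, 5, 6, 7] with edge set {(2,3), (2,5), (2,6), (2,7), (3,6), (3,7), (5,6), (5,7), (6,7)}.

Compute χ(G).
χ(G) = 4

Clique number ω(G) = 4 (lower bound: χ ≥ ω).
The clique on [2, 3, 6, 7] has size 4, forcing χ ≥ 4, and the coloring below uses 4 colors, so χ(G) = 4.
A valid 4-coloring: color 1: [6]; color 2: [7]; color 3: [2]; color 4: [3, 5].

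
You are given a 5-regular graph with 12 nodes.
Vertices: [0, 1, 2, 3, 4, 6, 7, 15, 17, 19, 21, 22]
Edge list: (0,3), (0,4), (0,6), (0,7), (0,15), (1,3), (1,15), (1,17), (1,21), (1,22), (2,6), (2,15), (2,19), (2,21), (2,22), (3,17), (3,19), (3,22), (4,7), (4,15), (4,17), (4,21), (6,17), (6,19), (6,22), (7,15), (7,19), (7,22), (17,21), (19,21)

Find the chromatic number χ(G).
Clique number ω(G) = 4 (lower bound: χ ≥ ω).
The clique on [0, 4, 7, 15] has size 4, forcing χ ≥ 4, and the coloring below uses 4 colors, so χ(G) = 4.
A valid 4-coloring: color 1: [0, 17, 19, 22]; color 2: [3, 6, 15, 21]; color 3: [1, 2, 4]; color 4: [7].

χ(G) = 4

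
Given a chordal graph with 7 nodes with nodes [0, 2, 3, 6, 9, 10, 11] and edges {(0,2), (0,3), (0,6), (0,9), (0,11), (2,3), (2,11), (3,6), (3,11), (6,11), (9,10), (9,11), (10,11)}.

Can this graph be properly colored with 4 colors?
A valid 4-coloring: color 1: [11]; color 2: [0, 10]; color 3: [3, 9]; color 4: [2, 6].
(χ(G) = 4 ≤ 4.)

Yes, G is 4-colorable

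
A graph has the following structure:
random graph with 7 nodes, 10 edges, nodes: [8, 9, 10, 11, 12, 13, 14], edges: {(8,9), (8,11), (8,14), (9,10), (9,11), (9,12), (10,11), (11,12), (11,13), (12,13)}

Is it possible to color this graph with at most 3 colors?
A valid 3-coloring: color 1: [11, 14]; color 2: [9, 13]; color 3: [8, 10, 12].
(χ(G) = 3 ≤ 3.)

Yes, G is 3-colorable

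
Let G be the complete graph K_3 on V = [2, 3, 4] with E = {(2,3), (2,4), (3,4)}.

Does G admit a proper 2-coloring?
No, G is not 2-colorable

The clique on vertices [2, 3, 4] has size 3 > 2, so it alone needs 3 colors.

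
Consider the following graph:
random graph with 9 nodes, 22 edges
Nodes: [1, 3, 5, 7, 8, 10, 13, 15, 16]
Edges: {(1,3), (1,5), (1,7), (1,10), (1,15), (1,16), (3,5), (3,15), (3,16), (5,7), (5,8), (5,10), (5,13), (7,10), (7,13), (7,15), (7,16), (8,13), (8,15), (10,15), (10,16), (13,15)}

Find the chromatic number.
Clique number ω(G) = 4 (lower bound: χ ≥ ω).
The clique on [1, 7, 10, 16] has size 4, forcing χ ≥ 4, and the coloring below uses 4 colors, so χ(G) = 4.
A valid 4-coloring: color 1: [5, 15, 16]; color 2: [1, 13]; color 3: [3, 7, 8]; color 4: [10].

χ(G) = 4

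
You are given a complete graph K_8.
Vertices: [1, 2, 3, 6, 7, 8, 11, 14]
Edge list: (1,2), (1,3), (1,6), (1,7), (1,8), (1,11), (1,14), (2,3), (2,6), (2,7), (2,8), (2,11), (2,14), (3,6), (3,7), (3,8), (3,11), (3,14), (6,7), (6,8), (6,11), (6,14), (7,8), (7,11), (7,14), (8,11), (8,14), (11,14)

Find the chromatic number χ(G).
χ(G) = 8

Clique number ω(G) = 8 (lower bound: χ ≥ ω).
The clique on [1, 2, 3, 6, 7, 8, 11, 14] has size 8, forcing χ ≥ 8, and the coloring below uses 8 colors, so χ(G) = 8.
A valid 8-coloring: color 1: [8]; color 2: [2]; color 3: [14]; color 4: [3]; color 5: [6]; color 6: [1]; color 7: [11]; color 8: [7].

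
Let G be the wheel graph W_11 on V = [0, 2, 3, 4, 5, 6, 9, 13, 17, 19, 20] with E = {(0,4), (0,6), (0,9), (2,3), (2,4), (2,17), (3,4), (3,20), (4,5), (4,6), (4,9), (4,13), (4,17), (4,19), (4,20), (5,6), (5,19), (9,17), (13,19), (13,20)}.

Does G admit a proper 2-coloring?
No, G is not 2-colorable

The clique on vertices [0, 4, 9] has size 3 > 2, so it alone needs 3 colors.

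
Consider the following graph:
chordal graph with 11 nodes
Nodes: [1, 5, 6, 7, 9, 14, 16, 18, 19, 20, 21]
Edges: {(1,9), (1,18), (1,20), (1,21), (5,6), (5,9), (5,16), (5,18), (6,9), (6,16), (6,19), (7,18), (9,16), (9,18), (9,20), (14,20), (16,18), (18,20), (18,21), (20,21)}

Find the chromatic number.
χ(G) = 4

Clique number ω(G) = 4 (lower bound: χ ≥ ω).
The clique on [5, 9, 16, 18] has size 4, forcing χ ≥ 4, and the coloring below uses 4 colors, so χ(G) = 4.
A valid 4-coloring: color 1: [6, 14, 18]; color 2: [7, 9, 19, 21]; color 3: [16, 20]; color 4: [1, 5].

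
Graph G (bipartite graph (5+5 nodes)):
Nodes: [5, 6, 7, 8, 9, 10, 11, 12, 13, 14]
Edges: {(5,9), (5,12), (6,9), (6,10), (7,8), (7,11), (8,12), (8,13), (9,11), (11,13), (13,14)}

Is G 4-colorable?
A valid 4-coloring: color 1: [7, 9, 10, 12, 13]; color 2: [5, 6, 8, 11, 14].
(χ(G) = 2 ≤ 4.)

Yes, G is 4-colorable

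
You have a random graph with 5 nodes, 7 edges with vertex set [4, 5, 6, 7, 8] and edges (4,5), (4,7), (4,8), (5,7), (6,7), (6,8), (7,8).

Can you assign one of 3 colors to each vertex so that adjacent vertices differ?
Yes, G is 3-colorable

A valid 3-coloring: color 1: [7]; color 2: [4, 6]; color 3: [5, 8].
(χ(G) = 3 ≤ 3.)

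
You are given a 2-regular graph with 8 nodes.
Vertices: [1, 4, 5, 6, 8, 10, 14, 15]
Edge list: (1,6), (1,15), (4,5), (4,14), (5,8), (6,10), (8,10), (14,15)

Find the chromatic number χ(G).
Clique number ω(G) = 2 (lower bound: χ ≥ ω).
The graph is bipartite (no odd cycle), so 2 colors suffice: χ(G) = 2.
A valid 2-coloring: color 1: [1, 5, 10, 14]; color 2: [4, 6, 8, 15].

χ(G) = 2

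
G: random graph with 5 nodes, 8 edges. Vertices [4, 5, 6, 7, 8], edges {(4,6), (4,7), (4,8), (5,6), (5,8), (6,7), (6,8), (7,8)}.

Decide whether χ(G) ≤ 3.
No, G is not 3-colorable

The clique on vertices [4, 6, 7, 8] has size 4 > 3, so it alone needs 4 colors.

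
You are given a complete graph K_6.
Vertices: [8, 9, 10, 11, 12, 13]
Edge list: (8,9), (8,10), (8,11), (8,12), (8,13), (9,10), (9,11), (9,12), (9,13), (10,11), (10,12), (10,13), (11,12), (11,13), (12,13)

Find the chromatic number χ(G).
Clique number ω(G) = 6 (lower bound: χ ≥ ω).
The clique on [8, 9, 10, 11, 12, 13] has size 6, forcing χ ≥ 6, and the coloring below uses 6 colors, so χ(G) = 6.
A valid 6-coloring: color 1: [8]; color 2: [12]; color 3: [10]; color 4: [11]; color 5: [13]; color 6: [9].

χ(G) = 6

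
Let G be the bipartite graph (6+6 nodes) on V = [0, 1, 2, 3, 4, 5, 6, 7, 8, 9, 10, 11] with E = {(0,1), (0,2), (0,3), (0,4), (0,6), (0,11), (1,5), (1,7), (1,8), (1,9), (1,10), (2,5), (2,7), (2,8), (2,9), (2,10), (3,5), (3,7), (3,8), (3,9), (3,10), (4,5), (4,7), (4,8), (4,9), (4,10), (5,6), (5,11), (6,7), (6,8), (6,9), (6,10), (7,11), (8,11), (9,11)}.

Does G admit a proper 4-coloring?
Yes, G is 4-colorable

A valid 4-coloring: color 1: [1, 2, 3, 4, 6, 11]; color 2: [0, 5, 7, 8, 9, 10].
(χ(G) = 2 ≤ 4.)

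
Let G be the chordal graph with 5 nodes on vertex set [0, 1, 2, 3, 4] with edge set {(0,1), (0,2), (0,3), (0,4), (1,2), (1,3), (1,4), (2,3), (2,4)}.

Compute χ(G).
χ(G) = 4

Clique number ω(G) = 4 (lower bound: χ ≥ ω).
The clique on [0, 1, 2, 3] has size 4, forcing χ ≥ 4, and the coloring below uses 4 colors, so χ(G) = 4.
A valid 4-coloring: color 1: [1]; color 2: [0]; color 3: [2]; color 4: [3, 4].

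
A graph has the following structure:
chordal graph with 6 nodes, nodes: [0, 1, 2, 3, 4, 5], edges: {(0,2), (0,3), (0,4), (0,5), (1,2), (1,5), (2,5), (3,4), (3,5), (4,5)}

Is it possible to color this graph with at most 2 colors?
The clique on vertices [0, 3, 4, 5] has size 4 > 2, so it alone needs 4 colors.

No, G is not 2-colorable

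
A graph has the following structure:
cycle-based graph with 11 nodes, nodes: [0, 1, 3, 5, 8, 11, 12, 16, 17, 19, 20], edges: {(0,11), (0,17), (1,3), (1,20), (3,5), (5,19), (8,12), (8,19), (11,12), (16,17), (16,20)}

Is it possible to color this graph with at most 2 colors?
No, G is not 2-colorable

Odd cycle [3, 1, 20, 16, 17, 0, 11, 12, 8, 19, 5] needs 3 colors (χ ≥ 3).
Hence χ(G) ≥ 3 > 2, so no proper 2-coloring exists.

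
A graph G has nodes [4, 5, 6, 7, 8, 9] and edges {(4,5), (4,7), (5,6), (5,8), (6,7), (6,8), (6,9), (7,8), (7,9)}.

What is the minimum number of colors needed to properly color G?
χ(G) = 3

Clique number ω(G) = 3 (lower bound: χ ≥ ω).
The clique on [5, 6, 8] has size 3, forcing χ ≥ 3, and the coloring below uses 3 colors, so χ(G) = 3.
A valid 3-coloring: color 1: [5, 7]; color 2: [4, 6]; color 3: [8, 9].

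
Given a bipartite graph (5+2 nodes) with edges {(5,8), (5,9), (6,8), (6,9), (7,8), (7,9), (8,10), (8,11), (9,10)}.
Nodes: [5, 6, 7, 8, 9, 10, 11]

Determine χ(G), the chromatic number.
χ(G) = 2

Clique number ω(G) = 2 (lower bound: χ ≥ ω).
The graph is bipartite (no odd cycle), so 2 colors suffice: χ(G) = 2.
A valid 2-coloring: color 1: [8, 9]; color 2: [5, 6, 7, 10, 11].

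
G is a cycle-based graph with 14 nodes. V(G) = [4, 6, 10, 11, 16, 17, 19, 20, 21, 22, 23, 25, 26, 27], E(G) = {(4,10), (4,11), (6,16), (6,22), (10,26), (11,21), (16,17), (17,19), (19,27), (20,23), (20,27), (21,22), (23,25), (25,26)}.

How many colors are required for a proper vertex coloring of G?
χ(G) = 2

Clique number ω(G) = 2 (lower bound: χ ≥ ω).
The graph is bipartite (no odd cycle), so 2 colors suffice: χ(G) = 2.
A valid 2-coloring: color 1: [10, 11, 16, 19, 20, 22, 25]; color 2: [4, 6, 17, 21, 23, 26, 27].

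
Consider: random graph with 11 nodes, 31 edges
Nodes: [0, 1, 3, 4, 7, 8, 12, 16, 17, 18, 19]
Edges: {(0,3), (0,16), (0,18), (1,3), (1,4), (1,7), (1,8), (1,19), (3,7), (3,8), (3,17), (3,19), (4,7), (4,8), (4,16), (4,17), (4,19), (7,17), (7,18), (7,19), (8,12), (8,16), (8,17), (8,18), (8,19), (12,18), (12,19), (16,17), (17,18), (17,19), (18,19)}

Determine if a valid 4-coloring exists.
Yes, G is 4-colorable

A valid 4-coloring: color 1: [16, 19]; color 2: [0, 7, 8]; color 3: [1, 12, 17]; color 4: [3, 4, 18].
(χ(G) = 4 ≤ 4.)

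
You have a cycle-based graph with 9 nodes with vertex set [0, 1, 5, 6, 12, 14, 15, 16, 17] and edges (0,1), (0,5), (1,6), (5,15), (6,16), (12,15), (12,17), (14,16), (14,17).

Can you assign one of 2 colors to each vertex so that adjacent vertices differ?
No, G is not 2-colorable

Odd cycle [12, 17, 14, 16, 6, 1, 0, 5, 15] needs 3 colors (χ ≥ 3).
Hence χ(G) ≥ 3 > 2, so no proper 2-coloring exists.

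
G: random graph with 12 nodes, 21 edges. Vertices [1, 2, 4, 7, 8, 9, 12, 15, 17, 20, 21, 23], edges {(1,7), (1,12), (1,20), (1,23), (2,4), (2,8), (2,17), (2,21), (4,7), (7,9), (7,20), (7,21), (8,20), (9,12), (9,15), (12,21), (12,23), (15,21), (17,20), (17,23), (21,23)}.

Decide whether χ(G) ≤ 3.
A valid 3-coloring: color 1: [2, 7, 15, 23]; color 2: [1, 4, 8, 9, 17, 21]; color 3: [12, 20].
(χ(G) = 3 ≤ 3.)

Yes, G is 3-colorable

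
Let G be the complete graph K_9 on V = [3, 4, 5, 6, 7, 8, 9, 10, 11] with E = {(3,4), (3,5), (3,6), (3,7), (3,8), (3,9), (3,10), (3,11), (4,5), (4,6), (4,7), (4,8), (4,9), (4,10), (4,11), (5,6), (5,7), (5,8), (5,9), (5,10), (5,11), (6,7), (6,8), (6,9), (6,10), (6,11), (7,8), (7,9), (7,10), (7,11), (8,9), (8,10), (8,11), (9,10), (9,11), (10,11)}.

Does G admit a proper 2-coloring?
The clique on vertices [3, 4, 5, 6, 7, 8, 9, 10, 11] has size 9 > 2, so it alone needs 9 colors.

No, G is not 2-colorable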